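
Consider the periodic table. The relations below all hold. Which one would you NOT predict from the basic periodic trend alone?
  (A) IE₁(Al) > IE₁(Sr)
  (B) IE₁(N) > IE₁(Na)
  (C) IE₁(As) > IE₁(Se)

(C)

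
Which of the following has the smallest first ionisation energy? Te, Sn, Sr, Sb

Sr

IE₁ increases left→right with effective nuclear charge and decreases top→bottom as the valence shell moves farther out.
All lie in period 5, so first ionization energy increases left to right.
The smallest first ionisation energy among these belongs to Sr.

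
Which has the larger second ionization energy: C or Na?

Na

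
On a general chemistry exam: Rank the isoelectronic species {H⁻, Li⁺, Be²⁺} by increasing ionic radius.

All of these have 2 electrons, so size is governed by nuclear charge alone: the more protons, the stronger the pull on the same electron cloud, and the smaller the ion.
Nuclear charges: Be²⁺ (Z=4), Li⁺ (Z=3), H⁻ (Z=1).
Smallest to largest: Be²⁺ < Li⁺ < H⁻.

Be²⁺, Li⁺, H⁻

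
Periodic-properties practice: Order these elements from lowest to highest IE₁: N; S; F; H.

H is in period 1, group 1; N is in period 2, group 15; F is in period 2, group 17; S is in period 3, group 16.
Across a period the outer electron is held more tightly (higher IE₁); down a group it sits in a higher shell, more shielded, and comes off more easily.
Neither a single period nor a single group — weigh both effects.
H > S: period and group pull opposite ways; the down-group shift dominates (1312 vs 1000 kJ/mol).
N > H: the two effects oppose for this pair; the across-period effect wins (1402 vs 1312 kJ/mol).
F > N: both are in period 2; the period trend gives F the larger value.
Tabulated first ionization energy (kJ/mol): H 1312, N 1402, F 1681, S 1000.
So from lowest to highest: S < H < N < F.

S, H, N, F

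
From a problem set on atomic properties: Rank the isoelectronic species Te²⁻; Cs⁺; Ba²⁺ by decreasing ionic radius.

Te²⁻, Cs⁺, Ba²⁺

All of these have 54 electrons, so size is governed by nuclear charge alone: the more protons, the stronger the pull on the same electron cloud, and the smaller the ion.
Nuclear charges: Ba²⁺ (Z=56), Cs⁺ (Z=55), Te²⁻ (Z=52).
Largest to smallest: Te²⁻ > Cs⁺ > Ba²⁺.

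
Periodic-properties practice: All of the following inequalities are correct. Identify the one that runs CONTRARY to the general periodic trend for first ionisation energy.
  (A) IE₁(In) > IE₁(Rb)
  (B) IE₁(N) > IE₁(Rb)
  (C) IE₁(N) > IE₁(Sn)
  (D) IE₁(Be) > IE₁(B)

(D)

The general trend: first ionisation energy increases across a period and decreases down a group.
(A) In (period 5, group 13) vs Rb (period 5, group 1): the stated order agrees with the simple trend.
(B) N (period 2, group 15) vs Rb (period 5, group 1): the stated order agrees with the simple trend.
(C) N (period 2, group 15) vs Sn (period 5, group 14): the stated order agrees with the simple trend.
(D) Be (period 2, group 2) vs B (period 2, group 13): the stated order contradicts the simple trend.
The exception is (D): removing B's lone 2p electron is easier than breaking Be's filled 2s².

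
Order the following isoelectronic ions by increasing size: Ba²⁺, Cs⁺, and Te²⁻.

Ba²⁺ < Cs⁺ < Te²⁻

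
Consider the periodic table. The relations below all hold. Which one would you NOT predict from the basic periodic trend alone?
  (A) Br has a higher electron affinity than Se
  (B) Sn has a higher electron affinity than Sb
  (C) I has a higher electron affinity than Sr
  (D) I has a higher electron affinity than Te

(B)

The general trend: electron affinity increases across a period and decreases down a group.
(A) Br (period 4, group 17) vs Se (period 4, group 16): the stated order agrees with the simple trend.
(B) Sn (period 5, group 14) vs Sb (period 5, group 15): the stated order contradicts the simple trend.
(C) I (period 5, group 17) vs Sr (period 5, group 2): the stated order agrees with the simple trend.
(D) I (period 5, group 17) vs Te (period 5, group 16): the stated order agrees with the simple trend.
The exception is (B): adding an electron to Sb's half-filled 5p³ is unfavourable, so Sn has the more exothermic EA.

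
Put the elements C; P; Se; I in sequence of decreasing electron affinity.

I, Se, C, P

C is in period 2, group 14; P is in period 3, group 15; Se is in period 4, group 16; I is in period 5, group 17.
Electron affinity generally becomes more exothermic across a period toward the halogens and less exothermic down a group.
These sit on a diagonal, where the across-period and down-group effects partly cancel.
C > P: period and group pull opposite ways; the down-group shift dominates (122 vs 72 kJ/mol).
Se > C: the two effects oppose for this pair; the across-period effect wins (195 vs 122 kJ/mol).
I > Se: period and group pull opposite ways; the across-period shift dominates (295 vs 195 kJ/mol).
Tabulated electron affinity (kJ/mol): C 122, P 72, Se 195, I 295.
So from highest to lowest: I > Se > C > P.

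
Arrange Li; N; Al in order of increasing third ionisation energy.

Al < N < Li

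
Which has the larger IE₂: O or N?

O

IE_2 is the cost of taking one more electron from the +1 cation: O⁺ still has 5 valence electrons; N⁺ still has 4 valence electrons.
All are still removing valence electrons, so compare the +1 ions as you would atoms: IE_2 generally rises across a period (higher Z_eff) and falls down a group (larger shell), subject to the usual subshell exceptions.
Valence configurations: O⁺ [He]2s²2p³, N⁺ [He]2s²2p².
The numbers (kJ/mol): O 3388, N 2856.
So the second ionization energies run N < O.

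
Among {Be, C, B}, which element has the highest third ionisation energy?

Be

After 2 electrons have been removed, what remains? Be²⁺ is the bare [He] core; C²⁺ still has 2 valence electrons; B²⁺ still has 1 valence electron.
Core electrons are held far more tightly than valence electrons, so Be tops the IE_3 order.
Valence configurations: C²⁺ [He]2s², B²⁺ [He]2s¹.
Tabulated IE_3 (kJ/mol): Be 14849, C 4620, B 3660.
Putting it together, IE_3: B < C < Be.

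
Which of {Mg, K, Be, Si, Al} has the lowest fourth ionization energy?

Consider each +3 ion: Mg³⁺ is already 1 electron into the core; K³⁺ is already 2 electrons into the core; Be³⁺ is already 1 electron into the core; Si³⁺ still has 1 valence electron; Al³⁺ is the bare [Ne] core.
Pulling an electron out of a noble-gas core costs far more than removing a remaining valence electron, so K, Mg, Al and Be sit at the high end of IE_4.
The numbers (kJ/mol): Mg 10543, K 5877, Be 21007, Si 4356, Al 11577.
Putting it together, IE_4: Si < K < Mg < Al < Be.

Si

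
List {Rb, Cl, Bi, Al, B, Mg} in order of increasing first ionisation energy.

Rb < Al < Bi < Mg < B < Cl

B is in period 2, group 13; Mg is in period 3, group 2; Al is in period 3, group 13; Cl is in period 3, group 17; Rb is in period 5, group 1; Bi is in period 6, group 15.
IE₁ increases left→right with effective nuclear charge and decreases top→bottom as the valence shell moves farther out.
These span different periods and groups, so the two trends combine.
Al > Rb: both effects reinforce here, so Al is clearly the higher of the two.
Bi > Al: period and group pull opposite ways; the across-period shift dominates (703 vs 578 kJ/mol).
Mg > Bi: period and group pull opposite ways; the down-group shift dominates (738 vs 703 kJ/mol).
B > Mg: relative to Mg, both the across-period and down-group shifts push B's first ionization energy up.
Cl > B: period and group pull opposite ways; the across-period shift dominates (1251 vs 801 kJ/mol).
Note the exception: Mg has a higher first ionization energy than Al, contrary to the simple trend — Al's single 3p electron is easier to remove than one from Mg's filled 3s².
Approximate values (kJ/mol): B 801, Mg 738, Al 578, Cl 1251, Rb 403, Bi 703.
So from lowest to highest: Rb < Al < Bi < Mg < B < Cl.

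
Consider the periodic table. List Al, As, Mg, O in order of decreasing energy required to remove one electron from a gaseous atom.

O > As > Mg > Al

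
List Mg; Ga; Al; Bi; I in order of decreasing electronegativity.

Mg is in period 3, group 2; Al is in period 3, group 13; Ga is in period 4, group 13; I is in period 5, group 17; Bi is in period 6, group 15.
Electronegativity increases across a period and decreases down a group, tracking effective nuclear charge and atomic size.
These span different periods and groups, so the two trends combine.
Al > Mg: both are in period 3; the period trend gives Al the larger value.
Ga > Al: this pair runs against the simple trend — see the exception note.
Bi > Ga: the two effects oppose for this pair; the across-period effect wins (2.02 vs 1.81).
I > Bi: both effects reinforce here, so I is clearly the higher of the two.
Note the exception: Ga has a higher electronegativity than Al, contrary to the simple trend — poor shielding by filled d (and f) subshells raises the heavier element's effective nuclear charge more than the simple down-group trend predicts.
Tabulated electronegativity (Pauling): Mg 1.31, Al 1.61, Ga 1.81, I 2.66, Bi 2.02.
So from highest to lowest: I > Bi > Ga > Al > Mg.

I, Bi, Ga, Al, Mg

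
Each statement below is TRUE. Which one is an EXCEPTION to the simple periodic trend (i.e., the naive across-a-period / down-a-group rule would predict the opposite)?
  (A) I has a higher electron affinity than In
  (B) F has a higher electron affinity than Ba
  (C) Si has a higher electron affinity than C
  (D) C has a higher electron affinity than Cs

The general trend: electron affinity increases across a period and decreases down a group.
(A) I (period 5, group 17) vs In (period 5, group 13): the stated order agrees with the simple trend.
(B) F (period 2, group 17) vs Ba (period 6, group 2): the stated order agrees with the simple trend.
(C) Si (period 3, group 14) vs C (period 2, group 14): the stated order contradicts the simple trend.
(D) C (period 2, group 14) vs Cs (period 6, group 1): the stated order agrees with the simple trend.
The exception is (C): Si's larger, more diffuse 3p orbitals accept an added electron slightly more readily than C's compact 2p.

(C)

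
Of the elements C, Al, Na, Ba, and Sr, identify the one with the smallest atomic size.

C is in period 2, group 14; Na is in period 3, group 1; Al is in period 3, group 13; Sr is in period 5, group 2; Ba is in period 6, group 2.
Atomic radius shrinks across a period as nuclear charge pulls the same shell inward, and grows down a group as new shells are added.
Here both period and group differ, so the two effects have to be weighed against each other.
Al > C: both effects reinforce here, so Al is clearly the larger of the two.
Na > Al: both are in period 3; the period trend gives Na the larger value.
Sr > Na: period and group pull opposite ways; the down-group shift dominates (185 vs 155 pm).
Ba > Sr: Ba sits below Sr in group 2, so the down-group effect alone puts Ba larger.
For reference (pm): C 75, Na 155, Al 126, Sr 185, Ba 196.
The smallest atomic size among these belongs to C.

C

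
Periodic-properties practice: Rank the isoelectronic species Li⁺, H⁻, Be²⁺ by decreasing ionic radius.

All of these have 2 electrons, so size is governed by nuclear charge alone: the more protons, the stronger the pull on the same electron cloud, and the smaller the ion.
Nuclear charges: Be²⁺ (Z=4), Li⁺ (Z=3), H⁻ (Z=1).
Largest to smallest: H⁻ > Li⁺ > Be²⁺.

H⁻ > Li⁺ > Be²⁺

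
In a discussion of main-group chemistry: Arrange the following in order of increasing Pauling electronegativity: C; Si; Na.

Na < Si < C

C is in period 2, group 14; Na is in period 3, group 1; Si is in period 3, group 14.
EN rises left→right (higher Z_eff, smaller atoms) and falls top→bottom (larger, more shielded atoms).
Neither a single period nor a single group — weigh both effects.
Si > Na: both are in period 3; the period trend gives Si the larger value.
C > Si: they share group 14; the group trend gives C the larger value.
Approximate values (Pauling): C 2.55, Na 0.93, Si 1.90.
So from lowest to highest: Na < Si < C.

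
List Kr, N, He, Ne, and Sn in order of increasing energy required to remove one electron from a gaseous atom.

Sn, Kr, N, Ne, He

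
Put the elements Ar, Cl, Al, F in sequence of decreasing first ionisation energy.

F, Ar, Cl, Al

F is in period 2, group 17; Al is in period 3, group 13; Cl is in period 3, group 17; Ar is in period 3, group 18.
Removing the outermost electron gets harder across a period and easier down a group.
Here both period and group differ, so the two effects have to be weighed against each other.
Cl > Al: Cl lies to the right of Al in period 3, so the across-period effect alone puts Cl higher.
Ar > Cl: both are in period 3; the period trend gives Ar the larger value.
F > Ar: the two effects oppose for this pair; the down-group effect wins (1681 vs 1521 kJ/mol).
Tabulated first ionization energy (kJ/mol): F 1681, Al 578, Cl 1251, Ar 1521.
So from highest to lowest: F > Ar > Cl > Al.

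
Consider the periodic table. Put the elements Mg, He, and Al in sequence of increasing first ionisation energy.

Al < Mg < He

Removing the outermost electron gets harder across a period and easier down a group.
Here both period and group differ, so the two effects have to be weighed against each other.
Mg > Al: this pair runs against the simple trend — see the exception note.
He > Mg: both effects reinforce here, so He is clearly the higher of the two.
Note the exception: Mg has a higher first ionization energy than Al, contrary to the simple trend — Al's single 3p electron is easier to remove than one from Mg's filled 3s².
Approximate values (kJ/mol): He 2372, Mg 738, Al 578.
So from lowest to highest: Al < Mg < He.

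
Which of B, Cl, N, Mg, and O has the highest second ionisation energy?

Consider each +1 ion: B⁺ still has 2 valence electrons; Cl⁺ still has 6 valence electrons; N⁺ still has 4 valence electrons; Mg⁺ still has 1 valence electron; O⁺ still has 5 valence electrons.
All are still removing valence electrons, so compare the +1 ions as you would atoms: IE_2 generally rises across a period (higher Z_eff) and falls down a group (larger shell), subject to the usual subshell exceptions.
Valence configurations: B⁺ [He]2s², Cl⁺ [Ne]3s²3p⁴, N⁺ [He]2s²2p², Mg⁺ [Ne]3s¹, O⁺ [He]2s²2p³.
Tabulated IE_2 (kJ/mol): B 2427, Cl 2298, N 2856, Mg 1451, O 3388.
Putting it together, IE_2: Mg < Cl < B < N < O.

O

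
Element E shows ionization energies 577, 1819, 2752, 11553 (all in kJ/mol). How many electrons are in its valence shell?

Look for the largest jump between consecutive ionization energies: IE4/IE3 ≈ 4.2, far larger than any earlier ratio.
That jump marks the point where a core electron is being removed. So the atom has 3 valence electrons.

3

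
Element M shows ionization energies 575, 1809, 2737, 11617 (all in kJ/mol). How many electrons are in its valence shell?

3

Look for the largest jump between consecutive ionization energies: IE4/IE3 ≈ 4.2, far larger than any earlier ratio.
That jump marks the point where a core electron is being removed. So the atom has 3 valence electrons.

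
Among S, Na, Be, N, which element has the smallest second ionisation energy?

Be

Consider each +1 ion: S⁺ still has 5 valence electrons; Na⁺ is the bare [Ne] core; Be⁺ still has 1 valence electron; N⁺ still has 4 valence electrons.
Pulling an electron out of a noble-gas core costs far more than removing a remaining valence electron, so Na sits at the high end of IE_2.
Valence configurations: S⁺ [Ne]3s²3p³, Be⁺ [He]2s¹, N⁺ [He]2s²2p².
Tabulated IE_2 (kJ/mol): S 2252, Na 4562, Be 1757, N 2856.
So the second ionization energies run Be < S < N < Na.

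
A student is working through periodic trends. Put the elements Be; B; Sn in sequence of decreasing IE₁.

Be > B > Sn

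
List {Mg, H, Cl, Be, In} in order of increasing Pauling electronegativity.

Mg, Be, In, H, Cl

H is in period 1, group 1; Be is in period 2, group 2; Mg is in period 3, group 2; Cl is in period 3, group 17; In is in period 5, group 13.
EN rises left→right (higher Z_eff, smaller atoms) and falls top→bottom (larger, more shielded atoms).
These span different periods and groups, so the two trends combine.
Be > Mg: Be sits above Mg in group 2, so the down-group effect alone puts Be higher.
In > Be: period and group pull opposite ways; the across-period shift dominates (1.78 vs 1.57).
H > In: period and group pull opposite ways; the down-group shift dominates (2.20 vs 1.78).
Cl > H: period and group pull opposite ways; the across-period shift dominates (3.16 vs 2.20).
Tabulated electronegativity (Pauling): H 2.20, Be 1.57, Mg 1.31, Cl 3.16, In 1.78.
So from lowest to highest: Mg < Be < In < H < Cl.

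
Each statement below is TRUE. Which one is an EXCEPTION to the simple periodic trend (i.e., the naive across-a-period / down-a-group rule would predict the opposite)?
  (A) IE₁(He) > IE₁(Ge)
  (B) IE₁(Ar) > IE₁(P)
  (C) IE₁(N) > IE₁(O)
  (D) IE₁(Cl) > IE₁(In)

The general trend: first ionization energy increases across a period and decreases down a group.
(A) He (period 1, group 18) vs Ge (period 4, group 14): the stated order agrees with the simple trend.
(B) Ar (period 3, group 18) vs P (period 3, group 15): the stated order agrees with the simple trend.
(C) N (period 2, group 15) vs O (period 2, group 16): the stated order contradicts the simple trend.
(D) Cl (period 3, group 17) vs In (period 5, group 13): the stated order agrees with the simple trend.
The exception is (C): pairing an electron in O's 2p⁴ costs repulsion energy, so O ionizes more easily than half-filled N (2p³).

(C)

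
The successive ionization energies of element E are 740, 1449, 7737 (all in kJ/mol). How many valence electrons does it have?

2

Look for the largest jump between consecutive ionization energies: IE3/IE2 ≈ 5.3, far larger than any earlier ratio.
That jump marks the point where a core electron is being removed. So the atom has 2 valence electrons.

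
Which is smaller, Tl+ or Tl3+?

Tl3+

Both ions have Z = 81 protons, but Tl3+ has lost more electrons, so its remaining electrons feel a larger effective nuclear charge per electron and are pulled in more tightly.
Higher positive charge → smaller ion, so Tl+ > Tl3+.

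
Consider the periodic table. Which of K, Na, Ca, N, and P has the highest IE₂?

Na

After 1 electron has been removed, what remains? K⁺ is the bare [Ar] core; Na⁺ is the bare [Ne] core; Ca⁺ still has 1 valence electron; N⁺ still has 4 valence electrons; P⁺ still has 4 valence electrons.
Core electrons are held far more tightly than valence electrons, so K and Na top the IE_2 order.
Valence configurations: Ca⁺ [Ar]4s¹, N⁺ [He]2s²2p², P⁺ [Ne]3s²3p².
Tabulated IE_2 (kJ/mol): K 3052, Na 4562, Ca 1145, N 2856, P 1907.
Overall IE_2 order: Ca < P < N < K < Na.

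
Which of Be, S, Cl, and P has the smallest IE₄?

S

IE_4 is the cost of taking one more electron from the +3 cation: Be³⁺ is already 1 electron into the core; S³⁺ still has 3 valence electrons; Cl³⁺ still has 4 valence electrons; P³⁺ still has 2 valence electrons.
Pulling an electron out of a noble-gas core costs far more than removing a remaining valence electron, so Be sits at the high end of IE_4.
Valence configurations: S³⁺ [Ne]3s²3p¹, Cl³⁺ [Ne]3s²3p², P³⁺ [Ne]3s².
S³⁺ loses a lone 3p electron whereas P³⁺ must break into a filled 3s² pair, so IE_4(P) > IE_4(S) even though S has the higher nuclear charge.
The numbers (kJ/mol): Be 21007, S 4556, Cl 5159, P 4964.
Hence IE_4: S < P < Cl < Be.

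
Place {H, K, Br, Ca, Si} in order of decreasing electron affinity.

Br > Si > H > K > Ca

H is in period 1, group 1; Si is in period 3, group 14; K is in period 4, group 1; Ca is in period 4, group 2; Br is in period 4, group 17.
Atoms with high Z_eff and room in the valence shell (especially the halogens) have the most exothermic electron affinities.
Neither a single period nor a single group — weigh both effects.
K > Ca: this pair runs against the simple trend — see the exception note.
H > K: they share group 1; the group trend gives H the larger value.
Si > H: the two effects oppose for this pair; the across-period effect wins (134 vs 73 kJ/mol).
Br > Si: period and group pull opposite ways; the across-period shift dominates (325 vs 134 kJ/mol).
Note the exception: K has a higher electron affinity than Ca, contrary to the simple trend — adding an electron to Ca (ns²) has to open a new, higher-energy np subshell, which is unfavourable.
For reference (kJ/mol): H 73, Si 134, K 48, Ca 2, Br 325.
So from highest to lowest: Br > Si > H > K > Ca.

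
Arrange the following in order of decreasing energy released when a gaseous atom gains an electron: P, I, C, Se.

I, Se, C, P

Atoms with high Z_eff and room in the valence shell (especially the halogens) have the most exothermic electron affinities.
These sit on a diagonal, where the across-period and down-group effects partly cancel.
C > P: the two effects oppose for this pair; the down-group effect wins (122 vs 72 kJ/mol).
Se > C: the two effects oppose for this pair; the across-period effect wins (195 vs 122 kJ/mol).
I > Se: period and group pull opposite ways; the across-period shift dominates (295 vs 195 kJ/mol).
For reference (kJ/mol): C 122, P 72, Se 195, I 295.
So from highest to lowest: I > Se > C > P.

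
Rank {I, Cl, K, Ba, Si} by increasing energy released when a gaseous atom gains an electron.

Ba < K < Si < I < Cl

Si is in period 3, group 14; Cl is in period 3, group 17; K is in period 4, group 1; I is in period 5, group 17; Ba is in period 6, group 2.
Electron affinity generally becomes more exothermic across a period toward the halogens and less exothermic down a group.
Neither a single period nor a single group — weigh both effects.
K > Ba: the two effects oppose for this pair; the down-group effect wins (48 vs 14 kJ/mol).
Si > K: relative to K, both the across-period and down-group shifts push Si's electron affinity up.
I > Si: the two effects oppose for this pair; the across-period effect wins (295 vs 134 kJ/mol).
Cl > I: Cl sits above I in group 17, so the down-group effect alone puts Cl higher.
For reference (kJ/mol): Si 134, Cl 349, K 48, I 295, Ba 14.
So from lowest to highest: Ba < K < Si < I < Cl.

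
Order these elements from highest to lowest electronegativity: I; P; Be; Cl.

Be is in period 2, group 2; P is in period 3, group 15; Cl is in period 3, group 17; I is in period 5, group 17.
Atoms toward the upper right of the periodic table pull bonding electrons most strongly.
These span different periods and groups, so the two trends combine.
P > Be: the two effects oppose for this pair; the across-period effect wins (2.19 vs 1.57).
I > P: the two effects oppose for this pair; the across-period effect wins (2.66 vs 2.19).
Cl > I: Cl sits above I in group 17, so the down-group effect alone puts Cl higher.
Tabulated electronegativity (Pauling): Be 1.57, P 2.19, Cl 3.16, I 2.66.
So from highest to lowest: Cl > I > P > Be.

Cl, I, P, Be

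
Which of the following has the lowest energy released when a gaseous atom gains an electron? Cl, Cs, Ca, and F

Ca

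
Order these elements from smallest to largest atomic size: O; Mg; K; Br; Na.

O < Br < Mg < Na < K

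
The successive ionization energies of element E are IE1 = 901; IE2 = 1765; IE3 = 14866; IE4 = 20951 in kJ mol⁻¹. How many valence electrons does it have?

2

Look for the largest jump between consecutive ionization energies: IE3/IE2 ≈ 8.4, far larger than any earlier ratio.
That jump marks the point where a core electron is being removed. So the atom has 2 valence electrons.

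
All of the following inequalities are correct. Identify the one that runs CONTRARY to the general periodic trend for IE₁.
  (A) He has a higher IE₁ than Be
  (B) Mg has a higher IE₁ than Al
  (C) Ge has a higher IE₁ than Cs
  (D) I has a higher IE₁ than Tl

The general trend: IE₁ increases across a period and decreases down a group.
(A) He (period 1, group 18) vs Be (period 2, group 2): the stated order agrees with the simple trend.
(B) Mg (period 3, group 2) vs Al (period 3, group 13): the stated order contradicts the simple trend.
(C) Ge (period 4, group 14) vs Cs (period 6, group 1): the stated order agrees with the simple trend.
(D) I (period 5, group 17) vs Tl (period 6, group 13): the stated order agrees with the simple trend.
The exception is (B): Al's single 3p electron is easier to remove than one from Mg's filled 3s².

(B)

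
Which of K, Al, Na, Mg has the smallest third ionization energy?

Al

After 2 electrons have been removed, what remains? K²⁺ is already 1 electron into the core; Al²⁺ still has 1 valence electron; Na²⁺ is already 1 electron into the core; Mg²⁺ is the bare [Ne] core.
Pulling an electron out of a noble-gas core costs far more than removing a remaining valence electron, so K, Na and Mg sit at the high end of IE_3.
The numbers (kJ/mol): K 4420, Al 2745, Na 6910, Mg 7733.
So the third ionization energies run Al < K < Na < Mg.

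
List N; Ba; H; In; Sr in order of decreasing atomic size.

Moving right in a period, electrons are added to the same shell under a stronger nuclear pull, so atoms get smaller; moving down, a new shell is opened and atoms get larger.
Here both period and group differ, so the two effects have to be weighed against each other.
N > H: the two effects oppose for this pair; the down-group effect wins (71 vs 32 pm).
In > N: both effects reinforce here, so In is clearly the larger of the two.
Sr > In: both are in period 5; the period trend gives Sr the larger value.
Ba > Sr: they share group 2; the group trend gives Ba the larger value.
Approximate values (pm): H 32, N 71, Sr 185, In 142, Ba 196.
So from largest to smallest: Ba > Sr > In > N > H.

Ba > Sr > In > N > H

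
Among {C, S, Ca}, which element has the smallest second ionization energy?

After 1 electron has been removed, what remains? C⁺ still has 3 valence electrons; S⁺ still has 5 valence electrons; Ca⁺ still has 1 valence electron.
All are still removing valence electrons, so compare the +1 ions as you would atoms: IE_2 generally rises across a period (higher Z_eff) and falls down a group (larger shell), subject to the usual subshell exceptions.
Valence configurations: C⁺ [He]2s²2p¹, S⁺ [Ne]3s²3p³, Ca⁺ [Ar]4s¹.
The numbers (kJ/mol): C 2353, S 2252, Ca 1145.
Putting it together, IE_2: Ca < S < C.

Ca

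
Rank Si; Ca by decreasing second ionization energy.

Consider each +1 ion: Si⁺ still has 3 valence electrons; Ca⁺ still has 1 valence electron.
All are still removing valence electrons, so compare the +1 ions as you would atoms: IE_2 generally rises across a period (higher Z_eff) and falls down a group (larger shell), subject to the usual subshell exceptions.
Valence configurations: Si⁺ [Ne]3s²3p¹, Ca⁺ [Ar]4s¹.
Tabulated IE_2 (kJ/mol): Si 1577, Ca 1145.
So the second ionization energies run Ca < Si.

Si > Ca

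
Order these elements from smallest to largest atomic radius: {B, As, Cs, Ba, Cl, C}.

C, B, Cl, As, Ba, Cs

Across a period the added protons contract the valence shell; down a group each new principal shell makes the atom larger.
These span different periods and groups, so the two trends combine.
B > C: both are in period 2; the period trend gives B the larger value.
Cl > B: period and group pull opposite ways; the down-group shift dominates (99 vs 85 pm).
As > Cl: both effects reinforce here, so As is clearly the larger of the two.
Ba > As: relative to As, both the across-period and down-group shifts push Ba's atomic radius up.
Cs > Ba: both are in period 6; the period trend gives Cs the larger value.
For reference (pm): B 85, C 75, Cl 99, As 121, Cs 232, Ba 196.
So from smallest to largest: C < B < Cl < As < Ba < Cs.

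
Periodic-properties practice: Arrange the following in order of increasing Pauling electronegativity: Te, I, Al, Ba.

EN rises left→right (higher Z_eff, smaller atoms) and falls top→bottom (larger, more shielded atoms).
Here both period and group differ, so the two effects have to be weighed against each other.
Al > Ba: both effects reinforce here, so Al is clearly the higher of the two.
Te > Al: the two effects oppose for this pair; the across-period effect wins (2.10 vs 1.61).
I > Te: both are in period 5; the period trend gives I the larger value.
Approximate values (Pauling): Al 1.61, Te 2.10, I 2.66, Ba 0.89.
So from lowest to highest: Ba < Al < Te < I.

Ba < Al < Te < I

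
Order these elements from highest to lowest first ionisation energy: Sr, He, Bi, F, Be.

He > F > Be > Bi > Sr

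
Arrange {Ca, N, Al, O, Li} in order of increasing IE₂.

After 1 electron has been removed, what remains? Ca⁺ still has 1 valence electron; N⁺ still has 4 valence electrons; Al⁺ still has 2 valence electrons; O⁺ still has 5 valence electrons; Li⁺ is the bare [He] core.
Pulling an electron out of a noble-gas core costs far more than removing a remaining valence electron, so Li sits at the high end of IE_2.
Valence configurations: Ca⁺ [Ar]4s¹, N⁺ [He]2s²2p², Al⁺ [Ne]3s², O⁺ [He]2s²2p³.
Tabulated IE_2 (kJ/mol): Ca 1145, N 2856, Al 1817, O 3388, Li 7298.
So the second ionization energies run Ca < Al < N < O < Li.

Ca < Al < N < O < Li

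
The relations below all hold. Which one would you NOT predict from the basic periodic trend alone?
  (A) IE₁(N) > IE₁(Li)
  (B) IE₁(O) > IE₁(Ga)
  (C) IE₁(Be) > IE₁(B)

(C)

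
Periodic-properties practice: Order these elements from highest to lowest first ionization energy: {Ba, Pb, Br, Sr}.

Br is in period 4, group 17; Sr is in period 5, group 2; Ba is in period 6, group 2; Pb is in period 6, group 14.
Removing the outermost electron gets harder across a period and easier down a group.
Here both period and group differ, so the two effects have to be weighed against each other.
Sr > Ba: they share group 2; the group trend gives Sr the larger value.
Pb > Sr: the two effects oppose for this pair; the across-period effect wins (716 vs 550 kJ/mol).
Br > Pb: relative to Pb, both the across-period and down-group shifts push Br's first ionization energy up.
Tabulated first ionization energy (kJ/mol): Br 1140, Sr 550, Ba 503, Pb 716.
So from highest to lowest: Br > Pb > Sr > Ba.

Br > Pb > Sr > Ba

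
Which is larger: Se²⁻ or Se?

Se²⁻

Forming Se²⁻ adds 2 electrons to Se. More electron–electron repulsion in the same shell, with unchanged nuclear charge, lets the cloud expand.
An anion is larger than its parent atom: Se²⁻ > Se.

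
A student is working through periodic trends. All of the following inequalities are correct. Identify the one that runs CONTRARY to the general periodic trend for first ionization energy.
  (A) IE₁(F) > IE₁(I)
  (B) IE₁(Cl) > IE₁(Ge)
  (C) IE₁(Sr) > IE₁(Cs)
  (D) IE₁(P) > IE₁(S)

(D)

The general trend: first ionization energy increases across a period and decreases down a group.
(A) F (period 2, group 17) vs I (period 5, group 17): the stated order agrees with the simple trend.
(B) Cl (period 3, group 17) vs Ge (period 4, group 14): the stated order agrees with the simple trend.
(C) Sr (period 5, group 2) vs Cs (period 6, group 1): the stated order agrees with the simple trend.
(D) P (period 3, group 15) vs S (period 3, group 16): the stated order contradicts the simple trend.
The exception is (D): S (3p⁴) ionizes more easily than half-filled P (3p³) because the paired 3p electron in S is pushed out by e⁻–e⁻ repulsion.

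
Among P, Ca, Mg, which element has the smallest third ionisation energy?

P

After 2 electrons have been removed, what remains? P²⁺ still has 3 valence electrons; Ca²⁺ is the bare [Ar] core; Mg²⁺ is the bare [Ne] core.
Core electrons are held far more tightly than valence electrons, so Ca and Mg top the IE_3 order.
The numbers (kJ/mol): P 2914, Ca 4912, Mg 7733.
So the third ionization energies run P < Ca < Mg.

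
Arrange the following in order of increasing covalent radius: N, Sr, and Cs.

Moving right in a period, electrons are added to the same shell under a stronger nuclear pull, so atoms get smaller; moving down, a new shell is opened and atoms get larger.
Here both period and group differ, so the two effects have to be weighed against each other.
Sr > N: both effects reinforce here, so Sr is clearly the larger of the two.
Cs > Sr: relative to Sr, both the across-period and down-group shifts push Cs's atomic radius up.
Tabulated atomic radius (pm): N 71, Sr 185, Cs 232.
So from smallest to largest: N < Sr < Cs.

N < Sr < Cs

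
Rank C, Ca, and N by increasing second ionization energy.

Ca < C < N

The second ionization energy removes an electron from the +1 ion. For each element: C⁺ still has 3 valence electrons; Ca⁺ still has 1 valence electron; N⁺ still has 4 valence electrons.
All are still removing valence electrons, so compare the +1 ions as you would atoms: IE_2 generally rises across a period (higher Z_eff) and falls down a group (larger shell), subject to the usual subshell exceptions.
Valence configurations: C⁺ [He]2s²2p¹, Ca⁺ [Ar]4s¹, N⁺ [He]2s²2p².
Approximate IE_2 values (kJ/mol): C 2353, Ca 1145, N 2856.
Hence IE_2: Ca < C < N.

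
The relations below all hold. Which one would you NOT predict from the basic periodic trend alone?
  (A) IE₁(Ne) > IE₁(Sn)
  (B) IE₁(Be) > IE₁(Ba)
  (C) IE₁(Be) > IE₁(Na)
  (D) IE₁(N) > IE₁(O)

(D)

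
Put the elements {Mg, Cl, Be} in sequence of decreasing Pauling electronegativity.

Atoms toward the upper right of the periodic table pull bonding electrons most strongly.
Here both period and group differ, so the two effects have to be weighed against each other.
Be > Mg: Be sits above Mg in group 2, so the down-group effect alone puts Be higher.
Cl > Be: period and group pull opposite ways; the across-period shift dominates (3.16 vs 1.57).
Approximate values (Pauling): Be 1.57, Mg 1.31, Cl 3.16.
So from highest to lowest: Cl > Be > Mg.

Cl > Be > Mg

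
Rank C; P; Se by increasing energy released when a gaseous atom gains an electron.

P < C < Se

C is in period 2, group 14; P is in period 3, group 15; Se is in period 4, group 16.
EA tends to increase across a period and decrease down a group, though the pattern is less regular than for IE or radius.
These sit on a diagonal, where the across-period and down-group effects partly cancel.
C > P: the two effects oppose for this pair; the down-group effect wins (122 vs 72 kJ/mol).
Se > C: the two effects oppose for this pair; the across-period effect wins (195 vs 122 kJ/mol).
Tabulated electron affinity (kJ/mol): C 122, P 72, Se 195.
So from lowest to highest: P < C < Se.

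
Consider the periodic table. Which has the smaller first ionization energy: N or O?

O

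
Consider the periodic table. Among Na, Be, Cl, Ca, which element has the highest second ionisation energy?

Na

Consider each +1 ion: Na⁺ is the bare [Ne] core; Be⁺ still has 1 valence electron; Cl⁺ still has 6 valence electrons; Ca⁺ still has 1 valence electron.
Breaking into a closed-shell core is much more expensive than removing a leftover valence electron — Na has the largest IE_2 here.
Valence configurations: Be⁺ [He]2s¹, Cl⁺ [Ne]3s²3p⁴, Ca⁺ [Ar]4s¹.
Tabulated IE_2 (kJ/mol): Na 4562, Be 1757, Cl 2298, Ca 1145.
Overall IE_2 order: Ca < Be < Cl < Na.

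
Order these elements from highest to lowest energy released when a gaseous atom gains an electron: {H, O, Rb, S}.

S > O > H > Rb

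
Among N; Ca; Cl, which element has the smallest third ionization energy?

Consider each +2 ion: N²⁺ still has 3 valence electrons; Ca²⁺ is the bare [Ar] core; Cl²⁺ still has 5 valence electrons.
Core electrons are held far more tightly than valence electrons, so Ca tops the IE_3 order.
Valence configurations: N²⁺ [He]2s²2p¹, Cl²⁺ [Ne]3s²3p³.
The numbers (kJ/mol): N 4578, Ca 4912, Cl 3822.
Hence IE_3: Cl < N < Ca.

Cl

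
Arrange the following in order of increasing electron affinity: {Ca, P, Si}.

Ca < P < Si

Si is in period 3, group 14; P is in period 3, group 15; Ca is in period 4, group 2.
EA tends to increase across a period and decrease down a group, though the pattern is less regular than for IE or radius.
These span different periods and groups, so the two trends combine.
P > Ca: both effects reinforce here, so P is clearly the higher of the two.
Si > P: this pair runs against the simple trend — see the exception note.
Note the exception: Si has a higher electron affinity than P, contrary to the simple trend — adding an electron to P's half-filled 3p³ is unfavourable, so Si (3p²) has the more exothermic EA.
Tabulated electron affinity (kJ/mol): Si 134, P 72, Ca 2.
So from lowest to highest: Ca < P < Si.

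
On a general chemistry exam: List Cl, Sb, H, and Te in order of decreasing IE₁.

Across a period the outer electron is held more tightly (higher IE₁); down a group it sits in a higher shell, more shielded, and comes off more easily.
Here both period and group differ, so the two effects have to be weighed against each other.
Te > Sb: Te lies to the right of Sb in period 5, so the across-period effect alone puts Te higher.
Cl > Te: both effects reinforce here, so Cl is clearly the higher of the two.
H > Cl: period and group pull opposite ways; the down-group shift dominates (1312 vs 1251 kJ/mol).
Approximate values (kJ/mol): H 1312, Cl 1251, Sb 831, Te 869.
So from highest to lowest: H > Cl > Te > Sb.

H, Cl, Te, Sb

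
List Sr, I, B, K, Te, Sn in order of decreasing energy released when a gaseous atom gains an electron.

Adding an electron releases more energy for atoms nearer the top right (short of the noble gases).
Here both period and group differ, so the two effects have to be weighed against each other.
B > Sr: relative to Sr, both the across-period and down-group shifts push B's electron affinity up.
K > B: this pair runs against the simple trend — see the exception note.
Sn > K: period and group pull opposite ways; the across-period shift dominates (107 vs 48 kJ/mol).
Te > Sn: Te lies to the right of Sn in period 5, so the across-period effect alone puts Te higher.
I > Te: both are in period 5; the period trend gives I the larger value.
Note the exception: K has a higher electron affinity than B, contrary to the simple trend — B's ns²np¹ configuration gives only a small electron affinity — the sparsely filled np subshell binds an added electron weakly.
Approximate values (kJ/mol): B 27, K 48, Sr 5, Sn 107, Te 190, I 295.
So from highest to lowest: I > Te > Sn > K > B > Sr.

I > Te > Sn > K > B > Sr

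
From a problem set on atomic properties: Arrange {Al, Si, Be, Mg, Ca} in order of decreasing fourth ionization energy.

Be > Al > Mg > Ca > Si

The fourth ionization energy removes an electron from the +3 ion. For each element: Al³⁺ is the bare [Ne] core; Si³⁺ still has 1 valence electron; Be³⁺ is already 1 electron into the core; Mg³⁺ is already 1 electron into the core; Ca³⁺ is already 1 electron into the core.
Pulling an electron out of a noble-gas core costs far more than removing a remaining valence electron, so Ca, Mg, Al and Be sit at the high end of IE_4.
Tabulated IE_4 (kJ/mol): Al 11577, Si 4356, Be 21007, Mg 10543, Ca 6491.
Hence IE_4: Si < Ca < Mg < Al < Be.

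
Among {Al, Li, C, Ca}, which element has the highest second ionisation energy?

Li

After 1 electron has been removed, what remains? Al⁺ still has 2 valence electrons; Li⁺ is the bare [He] core; C⁺ still has 3 valence electrons; Ca⁺ still has 1 valence electron.
Core electrons are held far more tightly than valence electrons, so Li tops the IE_2 order.
Valence configurations: Al⁺ [Ne]3s², C⁺ [He]2s²2p¹, Ca⁺ [Ar]4s¹.
The numbers (kJ/mol): Al 1817, Li 7298, C 2353, Ca 1145.
Hence IE_2: Ca < Al < C < Li.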